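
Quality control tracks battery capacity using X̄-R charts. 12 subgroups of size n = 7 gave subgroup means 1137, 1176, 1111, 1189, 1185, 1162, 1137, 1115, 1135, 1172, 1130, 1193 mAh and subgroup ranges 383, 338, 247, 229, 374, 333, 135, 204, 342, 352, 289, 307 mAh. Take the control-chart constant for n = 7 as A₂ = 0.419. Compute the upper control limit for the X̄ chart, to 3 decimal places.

1276.861

X̄̄ = (1137 + 1176 + 1111 + 1189 + 1185 + 1162 + 1137 + 1115 + 1135 + 1172 + 1130 + 1193) / 12 = 13842.0000 / 12 = 1153.5000
R̄ = (383 + 338 + 247 + 229 + 374 + 333 + 135 + 204 + 342 + 352 + 289 + 307) / 12 = 3533.0000 / 12 = 294.4167
UCL = X̄̄ + A₂·R̄ = 1153.5000 + 0.419 × 294.4167 = 1276.8606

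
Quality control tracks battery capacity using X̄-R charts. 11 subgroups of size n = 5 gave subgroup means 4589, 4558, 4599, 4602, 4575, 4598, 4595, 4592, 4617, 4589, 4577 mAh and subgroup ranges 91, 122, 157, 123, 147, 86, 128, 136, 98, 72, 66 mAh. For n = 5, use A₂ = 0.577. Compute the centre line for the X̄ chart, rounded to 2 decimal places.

4590.09

X̄̄ = (4589 + 4558 + 4599 + 4602 + 4575 + 4598 + 4595 + 4592 + 4617 + 4589 + 4577) / 11 = 50491.0000 / 11 = 4590.0909
CL = X̄̄ = 4590.0909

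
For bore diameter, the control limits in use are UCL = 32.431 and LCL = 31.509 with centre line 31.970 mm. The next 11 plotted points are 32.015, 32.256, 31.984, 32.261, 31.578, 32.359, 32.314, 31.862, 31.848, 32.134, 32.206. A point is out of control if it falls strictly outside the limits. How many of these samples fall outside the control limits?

All 11 points lie within [31.509, 32.431].

0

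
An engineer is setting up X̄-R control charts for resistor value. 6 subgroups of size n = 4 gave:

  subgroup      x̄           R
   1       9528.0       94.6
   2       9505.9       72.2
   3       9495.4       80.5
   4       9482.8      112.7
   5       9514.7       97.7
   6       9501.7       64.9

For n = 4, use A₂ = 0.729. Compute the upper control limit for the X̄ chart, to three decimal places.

X̄̄ = (9528.0 + 9505.9 + 9495.4 + 9482.8 + 9514.7 + 9501.7) / 6 = 57028.5000 / 6 = 9504.7500
R̄ = (94.6 + 72.2 + 80.5 + 112.7 + 97.7 + 64.9) / 6 = 522.6000 / 6 = 87.1000
UCL = X̄̄ + A₂·R̄ = 9504.7500 + 0.729 × 87.1000 = 9568.2459

9568.246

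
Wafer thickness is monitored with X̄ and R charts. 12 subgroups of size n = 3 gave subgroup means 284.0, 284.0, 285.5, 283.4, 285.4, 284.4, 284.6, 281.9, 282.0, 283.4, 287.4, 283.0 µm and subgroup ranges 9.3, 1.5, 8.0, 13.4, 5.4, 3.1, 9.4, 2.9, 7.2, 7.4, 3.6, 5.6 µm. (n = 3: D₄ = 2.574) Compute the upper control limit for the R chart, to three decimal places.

R̄ = (9.3 + 1.5 + 8.0 + 13.4 + 5.4 + 3.1 + 9.4 + 2.9 + 7.2 + 7.4 + 3.6 + 5.6) / 12 = 76.8000 / 12 = 6.4000
UCL_R = D₄·R̄ = 2.574 × 6.4000 = 16.4736

16.474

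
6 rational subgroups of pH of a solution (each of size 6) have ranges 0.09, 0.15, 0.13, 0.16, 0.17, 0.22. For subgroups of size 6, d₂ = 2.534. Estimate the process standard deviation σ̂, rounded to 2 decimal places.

0.06

R̄ = (0.09 + 0.15 + 0.13 + 0.16 + 0.17 + 0.22) / 6 = 0.1533
σ̂ = R̄ / d₂ = 0.1533 / 2.534 = 0.0605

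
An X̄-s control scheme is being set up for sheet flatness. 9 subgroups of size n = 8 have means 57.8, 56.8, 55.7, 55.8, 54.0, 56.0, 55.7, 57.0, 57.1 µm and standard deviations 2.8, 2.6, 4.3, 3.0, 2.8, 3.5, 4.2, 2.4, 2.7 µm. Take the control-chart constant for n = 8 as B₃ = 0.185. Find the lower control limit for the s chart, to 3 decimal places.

s̄ = (2.8 + 2.6 + 4.3 + 3.0 + 2.8 + 3.5 + 4.2 + 2.4 + 2.7) / 9 = 3.1444
LCL_s = B₃·s̄ = 0.185 × 3.1444 = 0.5817

0.582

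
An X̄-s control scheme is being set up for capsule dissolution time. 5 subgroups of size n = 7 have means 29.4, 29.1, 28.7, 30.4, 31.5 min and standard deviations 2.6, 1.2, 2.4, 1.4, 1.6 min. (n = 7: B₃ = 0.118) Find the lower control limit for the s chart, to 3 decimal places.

s̄ = (2.6 + 1.2 + 2.4 + 1.4 + 1.6) / 5 = 1.8400
LCL_s = B₃·s̄ = 0.118 × 1.8400 = 0.2171

0.217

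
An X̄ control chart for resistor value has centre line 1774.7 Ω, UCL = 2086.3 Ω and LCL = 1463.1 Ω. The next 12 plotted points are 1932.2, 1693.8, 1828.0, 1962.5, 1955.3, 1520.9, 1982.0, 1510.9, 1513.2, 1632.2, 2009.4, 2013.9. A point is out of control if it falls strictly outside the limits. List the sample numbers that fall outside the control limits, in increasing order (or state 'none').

none

All 12 points lie within [1463.1, 2086.3].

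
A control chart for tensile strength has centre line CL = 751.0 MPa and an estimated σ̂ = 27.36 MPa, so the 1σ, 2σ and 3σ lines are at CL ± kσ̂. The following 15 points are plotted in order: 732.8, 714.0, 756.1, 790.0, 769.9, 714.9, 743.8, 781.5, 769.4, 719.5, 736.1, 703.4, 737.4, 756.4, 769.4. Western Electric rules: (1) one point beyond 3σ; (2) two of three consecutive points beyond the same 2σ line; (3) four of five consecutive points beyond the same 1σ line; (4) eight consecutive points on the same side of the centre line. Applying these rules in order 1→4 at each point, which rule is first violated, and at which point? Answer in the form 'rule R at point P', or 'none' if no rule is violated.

none

Zone of each point (C = within 1σ̂, B = 1σ̂–2σ̂, A = 2σ̂–3σ̂, * = beyond 3σ̂; sign = side of CL): 1:-C, 2:-B, 3:+C, 4:+B, 5:+C, 6:-B, 7:-C, 8:+B, 9:+C, 10:-B, 11:-C, 12:-B, 13:-C, 14:+C, 15:+C
No rule fires across all 15 points.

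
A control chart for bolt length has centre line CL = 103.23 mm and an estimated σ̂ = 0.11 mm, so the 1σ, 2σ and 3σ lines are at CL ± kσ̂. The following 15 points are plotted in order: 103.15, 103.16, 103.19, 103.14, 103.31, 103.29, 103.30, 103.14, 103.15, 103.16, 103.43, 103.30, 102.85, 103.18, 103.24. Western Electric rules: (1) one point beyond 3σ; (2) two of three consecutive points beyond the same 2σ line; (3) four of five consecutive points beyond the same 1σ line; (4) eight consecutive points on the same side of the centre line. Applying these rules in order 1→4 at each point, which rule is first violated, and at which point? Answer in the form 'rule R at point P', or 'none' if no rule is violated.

Zone of each point (C = within 1σ̂, B = 1σ̂–2σ̂, A = 2σ̂–3σ̂, * = beyond 3σ̂; sign = side of CL): 1:-C, 2:-C, 3:-C, 4:-C, 5:+C, 6:+C, 7:+C, 8:-C, 9:-C, 10:-C, 11:+B, 12:+C, 13:-*, 14:-C, 15:+C
Rule 1 (one point beyond the 3σ limits) is satisfied at point 13.

rule 1 at point 13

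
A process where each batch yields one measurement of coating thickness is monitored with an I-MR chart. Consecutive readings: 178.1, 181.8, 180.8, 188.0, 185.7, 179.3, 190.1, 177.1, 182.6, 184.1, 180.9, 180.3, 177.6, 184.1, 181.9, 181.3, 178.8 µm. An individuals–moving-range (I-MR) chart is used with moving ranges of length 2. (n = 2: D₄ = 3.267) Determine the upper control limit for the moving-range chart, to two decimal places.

Moving ranges: 3.7, 1.0, 7.2, 2.3, 6.4, 10.8, 13.0, 5.5, 1.5, 3.2, 0.6, 2.7, 6.5, 2.2, 0.6, 2.5; M̄R̄ = 69.7000 / 16 = 4.3563
UCL_MR = D₄·M̄R̄ = 3.267 × 4.3563 = 14.2319

14.23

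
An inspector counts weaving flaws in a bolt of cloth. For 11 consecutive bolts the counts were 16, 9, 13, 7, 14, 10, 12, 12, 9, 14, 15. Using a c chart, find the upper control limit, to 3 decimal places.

c̄ = (16 + 9 + 13 + 7 + 14 + 10 + 12 + 12 + 9 + 14 + 15) / 11 = 131 / 11 = 11.9091
UCL = c̄ + 3√c̄ = 11.9091 + 3 × √11.9091 = 11.9091 + 3 × 3.4510 = 22.2620

22.262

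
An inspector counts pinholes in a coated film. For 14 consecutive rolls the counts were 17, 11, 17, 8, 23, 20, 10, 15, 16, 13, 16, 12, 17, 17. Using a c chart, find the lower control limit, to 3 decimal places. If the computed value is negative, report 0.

c̄ = (17 + 11 + 17 + 8 + 23 + 20 + 10 + 15 + 16 + 13 + 16 + 12 + 17 + 17) / 14 = 212 / 14 = 15.1429
LCL = c̄ − 3√c̄ = 15.1429 − 3 × 3.8914 = 3.4687

3.469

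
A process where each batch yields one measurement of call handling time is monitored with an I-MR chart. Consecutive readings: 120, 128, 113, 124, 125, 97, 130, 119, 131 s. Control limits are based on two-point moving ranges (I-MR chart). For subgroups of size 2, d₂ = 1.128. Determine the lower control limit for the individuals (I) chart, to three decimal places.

81.217

X̄ = (120 + 128 + 113 + 124 + 125 + 97 + 130 + 119 + 131) / 9 = 120.7778
Moving ranges: 8, 15, 11, 1, 28, 33, 11, 12; M̄R̄ = 119.0000 / 8 = 14.8750
LCL = X̄ − 3·M̄R̄/d₂ = 120.7778 − 3 × 14.8750 / 1.128 = 81.2166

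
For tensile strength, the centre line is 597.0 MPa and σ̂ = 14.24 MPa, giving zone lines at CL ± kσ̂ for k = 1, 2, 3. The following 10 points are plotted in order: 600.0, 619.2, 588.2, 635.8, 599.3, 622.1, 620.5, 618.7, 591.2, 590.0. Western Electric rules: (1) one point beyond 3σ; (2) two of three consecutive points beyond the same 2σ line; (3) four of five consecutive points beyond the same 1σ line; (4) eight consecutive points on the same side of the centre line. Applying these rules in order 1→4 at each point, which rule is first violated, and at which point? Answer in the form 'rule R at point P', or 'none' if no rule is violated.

Zone of each point (C = within 1σ̂, B = 1σ̂–2σ̂, A = 2σ̂–3σ̂, * = beyond 3σ̂; sign = side of CL): 1:+C, 2:+B, 3:-C, 4:+A, 5:+C, 6:+B, 7:+B, 8:+B, 9:-C, 10:-C
Rule 3 (four of five consecutive points beyond the same 1σ limit) is satisfied at point 8.

rule 3 at point 8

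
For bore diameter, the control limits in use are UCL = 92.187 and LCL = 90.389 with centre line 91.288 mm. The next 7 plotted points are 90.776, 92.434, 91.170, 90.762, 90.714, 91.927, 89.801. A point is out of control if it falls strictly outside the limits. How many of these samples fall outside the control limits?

2

Compare each point to [90.389, 92.187]: sample 2 = 92.434 > UCL; sample 7 = 89.801 < LCL.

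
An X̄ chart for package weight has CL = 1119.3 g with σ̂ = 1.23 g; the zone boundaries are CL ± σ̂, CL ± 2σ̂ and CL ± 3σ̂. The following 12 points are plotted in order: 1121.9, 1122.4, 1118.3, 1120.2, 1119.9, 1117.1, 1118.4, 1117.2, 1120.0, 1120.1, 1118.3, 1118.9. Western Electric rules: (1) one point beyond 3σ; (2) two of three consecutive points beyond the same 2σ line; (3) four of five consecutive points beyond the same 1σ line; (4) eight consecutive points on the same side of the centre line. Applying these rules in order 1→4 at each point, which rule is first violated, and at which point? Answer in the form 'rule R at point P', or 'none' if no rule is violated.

Zone of each point (C = within 1σ̂, B = 1σ̂–2σ̂, A = 2σ̂–3σ̂, * = beyond 3σ̂; sign = side of CL): 1:+A, 2:+A, 3:-C, 4:+C, 5:+C, 6:-B, 7:-C, 8:-B, 9:+C, 10:+C, 11:-C, 12:-C
Rule 2 (two of three consecutive points beyond the same 2σ limit) is satisfied at point 2.

rule 2 at point 2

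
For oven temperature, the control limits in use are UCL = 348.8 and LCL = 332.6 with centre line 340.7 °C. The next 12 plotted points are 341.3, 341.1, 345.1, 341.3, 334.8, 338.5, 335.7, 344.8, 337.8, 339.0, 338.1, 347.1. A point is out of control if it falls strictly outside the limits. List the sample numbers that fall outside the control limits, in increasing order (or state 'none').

none

All 12 points lie within [332.6, 348.8].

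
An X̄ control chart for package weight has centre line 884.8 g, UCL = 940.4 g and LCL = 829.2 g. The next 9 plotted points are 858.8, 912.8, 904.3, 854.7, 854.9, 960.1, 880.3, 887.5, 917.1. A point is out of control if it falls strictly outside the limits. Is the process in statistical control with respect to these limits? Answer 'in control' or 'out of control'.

Compare each point to [829.2, 940.4]: sample 6 = 960.1 > UCL.

out of control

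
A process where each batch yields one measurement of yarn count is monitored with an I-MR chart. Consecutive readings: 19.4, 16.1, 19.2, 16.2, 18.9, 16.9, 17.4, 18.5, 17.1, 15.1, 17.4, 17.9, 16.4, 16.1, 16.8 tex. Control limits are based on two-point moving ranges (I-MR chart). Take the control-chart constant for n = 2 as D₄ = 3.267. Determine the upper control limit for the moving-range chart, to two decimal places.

Moving ranges: 3.3, 3.1, 3.0, 2.7, 2.0, 0.5, 1.1, 1.4, 2.0, 2.3, 0.5, 1.5, 0.3, 0.7; M̄R̄ = 24.4000 / 14 = 1.7429
UCL_MR = D₄·M̄R̄ = 3.267 × 1.7429 = 5.6939

5.69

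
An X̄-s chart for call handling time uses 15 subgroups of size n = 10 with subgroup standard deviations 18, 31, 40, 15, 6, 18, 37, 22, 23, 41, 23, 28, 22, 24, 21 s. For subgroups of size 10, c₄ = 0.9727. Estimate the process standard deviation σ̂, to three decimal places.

s̄ = (18 + 31 + 40 + 15 + 6 + 18 + 37 + 22 + 23 + 41 + 23 + 28 + 22 + 24 + 21) / 15 = 24.6000
σ̂ = s̄ / c₄ = 24.6000 / 0.9727 = 25.2904

25.290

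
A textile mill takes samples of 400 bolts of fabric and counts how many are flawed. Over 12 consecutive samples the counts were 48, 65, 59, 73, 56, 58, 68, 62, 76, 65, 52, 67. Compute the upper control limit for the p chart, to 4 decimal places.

p̄ = Σdᵢ / (k·n) = 749 / (12 × 400) = 0.15604
UCL = p̄ + 3·√(p̄(1−p̄)/n) = 0.15604 + 3 × √(0.15604×0.84396/400) = 0.15604 + 3 × 0.01814 = 0.21048

0.2105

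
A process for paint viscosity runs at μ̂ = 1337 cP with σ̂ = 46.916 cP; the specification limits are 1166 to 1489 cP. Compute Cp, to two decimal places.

Cp = (USL − LSL) / (6σ̂) = (1489 − 1166) / (6 × 46.916) = 323.0000 / 281.4960 = 1.1474

1.15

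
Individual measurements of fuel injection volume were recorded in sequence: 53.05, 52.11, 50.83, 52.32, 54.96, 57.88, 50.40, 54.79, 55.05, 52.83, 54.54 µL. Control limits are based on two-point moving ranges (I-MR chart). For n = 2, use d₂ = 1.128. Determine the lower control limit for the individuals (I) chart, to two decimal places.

X̄ = (53.05 + 52.11 + 50.83 + 52.32 + 54.96 + 57.88 + 50.40 + 54.79 + 55.05 + 52.83 + 54.54) / 11 = 53.5236
Moving ranges: 0.94, 1.28, 1.49, 2.64, 2.92, 7.48, 4.39, 0.26, 2.22, 1.71; M̄R̄ = 25.3300 / 10 = 2.5330
LCL = X̄ − 3·M̄R̄/d₂ = 53.5236 − 3 × 2.5330 / 1.128 = 46.7869

46.79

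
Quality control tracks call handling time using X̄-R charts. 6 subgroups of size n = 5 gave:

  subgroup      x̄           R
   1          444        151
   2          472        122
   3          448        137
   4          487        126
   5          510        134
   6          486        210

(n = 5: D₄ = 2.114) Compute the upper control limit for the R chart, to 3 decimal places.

R̄ = (151 + 122 + 137 + 126 + 134 + 210) / 6 = 880.0000 / 6 = 146.6667
UCL_R = D₄·R̄ = 2.114 × 146.6667 = 310.0533

310.053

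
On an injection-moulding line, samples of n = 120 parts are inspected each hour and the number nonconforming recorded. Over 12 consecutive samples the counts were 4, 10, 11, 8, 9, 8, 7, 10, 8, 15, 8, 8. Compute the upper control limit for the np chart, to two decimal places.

17.42

p̄ = Σdᵢ / (k·n) = 106 / (12 × 120) = 0.07361
UCL = np̄ + 3·√(np̄(1−p̄)) = 8.8333 + 3 × √(8.8333×0.92639) = 8.8333 + 3 × 2.8606 = 17.4152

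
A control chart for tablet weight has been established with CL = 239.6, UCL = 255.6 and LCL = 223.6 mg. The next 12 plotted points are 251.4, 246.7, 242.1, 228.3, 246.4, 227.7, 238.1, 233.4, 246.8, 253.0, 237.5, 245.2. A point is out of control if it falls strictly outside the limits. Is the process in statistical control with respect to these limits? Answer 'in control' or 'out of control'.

All 12 points lie within [223.6, 255.6].

in control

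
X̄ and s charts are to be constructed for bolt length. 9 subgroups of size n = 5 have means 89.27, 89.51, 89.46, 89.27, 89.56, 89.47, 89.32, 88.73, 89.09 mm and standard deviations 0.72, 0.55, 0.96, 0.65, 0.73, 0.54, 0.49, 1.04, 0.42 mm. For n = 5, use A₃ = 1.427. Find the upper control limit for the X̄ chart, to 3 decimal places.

X̄̄ = (89.27 + 89.51 + 89.46 + 89.27 + 89.56 + 89.47 + 89.32 + 88.73 + 89.09) / 9 = 89.2978
s̄ = (0.72 + 0.55 + 0.96 + 0.65 + 0.73 + 0.54 + 0.49 + 1.04 + 0.42) / 9 = 0.6778
UCL = X̄̄ + A₃·s̄ = 89.2978 + 1.427 × 0.6778 = 90.2650

90.265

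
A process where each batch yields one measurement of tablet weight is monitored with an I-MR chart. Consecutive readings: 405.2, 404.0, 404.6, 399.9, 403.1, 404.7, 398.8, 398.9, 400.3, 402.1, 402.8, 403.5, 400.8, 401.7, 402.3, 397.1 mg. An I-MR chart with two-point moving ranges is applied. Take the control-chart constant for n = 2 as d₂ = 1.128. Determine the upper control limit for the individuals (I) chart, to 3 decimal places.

407.412

X̄ = (405.2 + 404.0 + 404.6 + 399.9 + 403.1 + 404.7 + 398.8 + 398.9 + 400.3 + 402.1 + 402.8 + 403.5 + 400.8 + 401.7 + 402.3 + 397.1) / 16 = 401.8625
Moving ranges: 1.2, 0.6, 4.7, 3.2, 1.6, 5.9, 0.1, 1.4, 1.8, 0.7, 0.7, 2.7, 0.9, 0.6, 5.2; M̄R̄ = 31.3000 / 15 = 2.0867
UCL = X̄ + 3·M̄R̄/d₂ = 401.8625 + 3 × 2.0867 / 1.128 = 407.4121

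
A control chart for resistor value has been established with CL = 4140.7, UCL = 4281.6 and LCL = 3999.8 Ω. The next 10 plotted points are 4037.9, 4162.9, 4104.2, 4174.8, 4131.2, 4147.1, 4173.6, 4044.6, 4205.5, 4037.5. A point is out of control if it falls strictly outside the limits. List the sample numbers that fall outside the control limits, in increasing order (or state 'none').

none

All 10 points lie within [3999.8, 4281.6].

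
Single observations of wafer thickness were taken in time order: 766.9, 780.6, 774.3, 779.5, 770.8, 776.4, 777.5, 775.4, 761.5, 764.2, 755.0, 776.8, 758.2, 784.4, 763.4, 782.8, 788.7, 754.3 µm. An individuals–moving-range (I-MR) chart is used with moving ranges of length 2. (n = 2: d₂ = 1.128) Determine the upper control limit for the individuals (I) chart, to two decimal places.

X̄ = (766.9 + 780.6 + 774.3 + 779.5 + 770.8 + 776.4 + 777.5 + 775.4 + 761.5 + 764.2 + 755.0 + 776.8 + 758.2 + 784.4 + 763.4 + 782.8 + 788.7 + 754.3) / 18 = 771.7056
Moving ranges: 13.7, 6.3, 5.2, 8.7, 5.6, 1.1, 2.1, 13.9, 2.7, 9.2, 21.8, 18.6, 26.2, 21.0, 19.4, 5.9, 34.4; M̄R̄ = 215.8000 / 17 = 12.6941
UCL = X̄ + 3·M̄R̄/d₂ = 771.7056 + 3 × 12.6941 / 1.128 = 805.4665

805.47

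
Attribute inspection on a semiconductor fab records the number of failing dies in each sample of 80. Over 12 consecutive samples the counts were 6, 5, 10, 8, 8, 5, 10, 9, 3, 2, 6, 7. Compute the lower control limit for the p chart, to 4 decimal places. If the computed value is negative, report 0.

p̄ = Σdᵢ / (k·n) = 79 / (12 × 80) = 0.08229
LCL = p̄ − 3·√(p̄(1−p̄)/n) = 0.08229 − 3 × 0.03072 = -0.00988 → 0 (negative, so LCL = 0)

0.0000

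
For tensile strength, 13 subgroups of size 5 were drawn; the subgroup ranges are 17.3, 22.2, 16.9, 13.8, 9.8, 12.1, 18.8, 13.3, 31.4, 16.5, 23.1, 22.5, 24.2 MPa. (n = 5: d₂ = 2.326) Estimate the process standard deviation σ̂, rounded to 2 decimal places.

8.00

R̄ = (17.3 + 22.2 + 16.9 + 13.8 + 9.8 + 12.1 + 18.8 + 13.3 + 31.4 + 16.5 + 23.1 + 22.5 + 24.2) / 13 = 18.6077
σ̂ = R̄ / d₂ = 18.6077 / 2.326 = 7.9999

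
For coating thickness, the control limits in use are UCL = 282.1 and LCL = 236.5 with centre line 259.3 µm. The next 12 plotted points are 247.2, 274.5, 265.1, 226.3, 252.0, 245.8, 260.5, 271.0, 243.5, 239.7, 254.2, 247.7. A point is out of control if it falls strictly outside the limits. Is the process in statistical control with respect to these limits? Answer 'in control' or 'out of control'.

out of control

Compare each point to [236.5, 282.1]: sample 4 = 226.3 < LCL.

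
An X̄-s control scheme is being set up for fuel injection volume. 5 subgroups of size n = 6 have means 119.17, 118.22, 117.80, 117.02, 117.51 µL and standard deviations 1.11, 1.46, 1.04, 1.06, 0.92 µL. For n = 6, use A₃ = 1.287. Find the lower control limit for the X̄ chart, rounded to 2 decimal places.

X̄̄ = (119.17 + 118.22 + 117.80 + 117.02 + 117.51) / 5 = 117.9440
s̄ = (1.11 + 1.46 + 1.04 + 1.06 + 0.92) / 5 = 1.1180
LCL = X̄̄ − A₃·s̄ = 117.9440 − 1.287 × 1.1180 = 116.5051

116.51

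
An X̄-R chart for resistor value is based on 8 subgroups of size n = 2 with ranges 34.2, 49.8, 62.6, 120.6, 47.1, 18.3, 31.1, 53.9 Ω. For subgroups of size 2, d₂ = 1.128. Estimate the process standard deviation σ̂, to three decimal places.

R̄ = (34.2 + 49.8 + 62.6 + 120.6 + 47.1 + 18.3 + 31.1 + 53.9) / 8 = 52.2000
σ̂ = R̄ / d₂ = 52.2000 / 1.128 = 46.2766

46.277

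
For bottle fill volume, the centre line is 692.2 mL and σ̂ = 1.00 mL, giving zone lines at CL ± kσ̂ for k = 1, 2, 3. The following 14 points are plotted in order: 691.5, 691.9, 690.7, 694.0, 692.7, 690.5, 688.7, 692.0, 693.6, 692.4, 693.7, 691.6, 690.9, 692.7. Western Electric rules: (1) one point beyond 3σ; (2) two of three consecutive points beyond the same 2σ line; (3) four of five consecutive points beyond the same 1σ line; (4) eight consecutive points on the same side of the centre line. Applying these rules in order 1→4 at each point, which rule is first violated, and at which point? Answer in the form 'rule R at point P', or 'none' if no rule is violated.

Zone of each point (C = within 1σ̂, B = 1σ̂–2σ̂, A = 2σ̂–3σ̂, * = beyond 3σ̂; sign = side of CL): 1:-C, 2:-C, 3:-B, 4:+B, 5:+C, 6:-B, 7:-*, 8:-C, 9:+B, 10:+C, 11:+B, 12:-C, 13:-B, 14:+C
Rule 1 (one point beyond the 3σ limits) is satisfied at point 7.

rule 1 at point 7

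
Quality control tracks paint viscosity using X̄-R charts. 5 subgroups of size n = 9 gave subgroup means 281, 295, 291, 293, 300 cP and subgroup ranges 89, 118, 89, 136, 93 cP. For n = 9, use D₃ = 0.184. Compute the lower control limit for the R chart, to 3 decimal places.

R̄ = (89 + 118 + 89 + 136 + 93) / 5 = 525.0000 / 5 = 105.0000
LCL_R = D₃·R̄ = 0.184 × 105.0000 = 19.3200

19.320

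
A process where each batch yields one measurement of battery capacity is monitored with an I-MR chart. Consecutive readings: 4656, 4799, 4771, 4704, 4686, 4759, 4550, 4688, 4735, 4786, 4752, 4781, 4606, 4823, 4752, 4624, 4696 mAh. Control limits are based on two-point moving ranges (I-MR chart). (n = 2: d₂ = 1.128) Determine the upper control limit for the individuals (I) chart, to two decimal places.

X̄ = (4656 + 4799 + 4771 + 4704 + 4686 + 4759 + 4550 + 4688 + 4735 + 4786 + 4752 + 4781 + 4606 + 4823 + 4752 + 4624 + 4696) / 17 = 4715.7647
Moving ranges: 143, 28, 67, 18, 73, 209, 138, 47, 51, 34, 29, 175, 217, 71, 128, 72; M̄R̄ = 1500.0000 / 16 = 93.7500
UCL = X̄ + 3·M̄R̄/d₂ = 4715.7647 + 3 × 93.7500 / 1.128 = 4965.0998

4965.10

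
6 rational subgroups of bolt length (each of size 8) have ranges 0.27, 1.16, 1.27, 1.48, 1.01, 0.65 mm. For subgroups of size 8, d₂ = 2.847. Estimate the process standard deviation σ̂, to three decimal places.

R̄ = (0.27 + 1.16 + 1.27 + 1.48 + 1.01 + 0.65) / 6 = 0.9733
σ̂ = R̄ / d₂ = 0.9733 / 2.847 = 0.3419

0.342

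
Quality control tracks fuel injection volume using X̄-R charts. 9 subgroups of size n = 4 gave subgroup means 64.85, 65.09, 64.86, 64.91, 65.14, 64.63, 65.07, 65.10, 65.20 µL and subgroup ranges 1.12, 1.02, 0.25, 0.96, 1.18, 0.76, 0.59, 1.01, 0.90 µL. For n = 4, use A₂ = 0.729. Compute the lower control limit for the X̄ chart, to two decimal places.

64.35

X̄̄ = (64.85 + 65.09 + 64.86 + 64.91 + 65.14 + 64.63 + 65.07 + 65.10 + 65.20) / 9 = 584.8500 / 9 = 64.9833
R̄ = (1.12 + 1.02 + 0.25 + 0.96 + 1.18 + 0.76 + 0.59 + 1.01 + 0.90) / 9 = 7.7900 / 9 = 0.8656
LCL = X̄̄ − A₂·R̄ = 64.9833 − 0.729 × 0.8656 = 64.3523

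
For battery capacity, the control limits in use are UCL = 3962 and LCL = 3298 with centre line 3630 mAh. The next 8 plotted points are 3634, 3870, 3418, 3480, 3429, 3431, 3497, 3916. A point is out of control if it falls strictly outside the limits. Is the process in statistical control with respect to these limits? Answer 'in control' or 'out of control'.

All 8 points lie within [3298, 3962].

in control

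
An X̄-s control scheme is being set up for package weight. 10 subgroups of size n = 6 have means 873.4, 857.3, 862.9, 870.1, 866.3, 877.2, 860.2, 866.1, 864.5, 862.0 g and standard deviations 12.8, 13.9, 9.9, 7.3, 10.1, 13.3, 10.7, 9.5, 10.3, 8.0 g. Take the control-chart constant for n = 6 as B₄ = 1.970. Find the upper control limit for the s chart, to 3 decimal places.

s̄ = (12.8 + 13.9 + 9.9 + 7.3 + 10.1 + 13.3 + 10.7 + 9.5 + 10.3 + 8.0) / 10 = 10.5800
UCL_s = B₄·s̄ = 1.970 × 10.5800 = 20.8426

20.843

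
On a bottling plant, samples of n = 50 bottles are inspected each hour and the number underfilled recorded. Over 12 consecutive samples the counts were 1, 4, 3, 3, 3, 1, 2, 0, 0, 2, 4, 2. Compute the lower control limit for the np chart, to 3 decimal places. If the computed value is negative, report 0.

0.000

p̄ = Σdᵢ / (k·n) = 25 / (12 × 50) = 0.04167
LCL = np̄ − 3·√(np̄(1−p̄)) = 2.0833 − 3 × 1.4130 = -2.1556 → 0 (negative, so LCL = 0)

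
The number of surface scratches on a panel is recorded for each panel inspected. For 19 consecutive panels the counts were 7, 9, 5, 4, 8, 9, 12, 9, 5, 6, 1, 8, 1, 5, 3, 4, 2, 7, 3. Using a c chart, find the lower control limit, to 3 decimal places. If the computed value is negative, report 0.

0.000

c̄ = (7 + 9 + 5 + 4 + 8 + 9 + 12 + 9 + 5 + 6 + 1 + 8 + 1 + 5 + 3 + 4 + 2 + 7 + 3) / 19 = 108 / 19 = 5.6842
LCL = c̄ − 3√c̄ = 5.6842 − 3 × 2.3842 = -1.4683 → 0 (cannot be negative)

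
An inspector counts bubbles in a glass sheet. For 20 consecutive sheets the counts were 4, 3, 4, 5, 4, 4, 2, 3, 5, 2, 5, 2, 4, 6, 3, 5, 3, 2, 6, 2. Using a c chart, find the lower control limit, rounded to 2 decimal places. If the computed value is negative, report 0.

0.00

c̄ = (4 + 3 + 4 + 5 + 4 + 4 + 2 + 3 + 5 + 2 + 5 + 2 + 4 + 6 + 3 + 5 + 3 + 2 + 6 + 2) / 20 = 74 / 20 = 3.7000
LCL = c̄ − 3√c̄ = 3.7000 − 3 × 1.9235 = -2.0706 → 0 (cannot be negative)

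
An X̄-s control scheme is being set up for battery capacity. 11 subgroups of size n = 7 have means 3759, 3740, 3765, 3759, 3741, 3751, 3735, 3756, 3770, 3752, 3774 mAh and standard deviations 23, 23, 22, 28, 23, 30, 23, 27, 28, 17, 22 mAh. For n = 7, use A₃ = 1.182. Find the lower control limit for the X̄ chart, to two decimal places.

3726.14

X̄̄ = (3759 + 3740 + 3765 + 3759 + 3741 + 3751 + 3735 + 3756 + 3770 + 3752 + 3774) / 11 = 3754.7273
s̄ = (23 + 23 + 22 + 28 + 23 + 30 + 23 + 27 + 28 + 17 + 22) / 11 = 24.1818
LCL = X̄̄ − A₃·s̄ = 3754.7273 − 1.182 × 24.1818 = 3726.1444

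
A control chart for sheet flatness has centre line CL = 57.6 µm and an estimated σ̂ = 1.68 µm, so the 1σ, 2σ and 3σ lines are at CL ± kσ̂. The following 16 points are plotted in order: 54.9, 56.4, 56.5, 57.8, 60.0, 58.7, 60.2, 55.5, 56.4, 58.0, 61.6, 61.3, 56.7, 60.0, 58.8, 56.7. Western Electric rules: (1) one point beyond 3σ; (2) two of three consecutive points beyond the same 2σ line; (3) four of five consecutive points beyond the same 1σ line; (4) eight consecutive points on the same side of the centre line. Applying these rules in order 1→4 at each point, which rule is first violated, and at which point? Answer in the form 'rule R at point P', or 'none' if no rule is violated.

rule 2 at point 12

Zone of each point (C = within 1σ̂, B = 1σ̂–2σ̂, A = 2σ̂–3σ̂, * = beyond 3σ̂; sign = side of CL): 1:-B, 2:-C, 3:-C, 4:+C, 5:+B, 6:+C, 7:+B, 8:-B, 9:-C, 10:+C, 11:+A, 12:+A, 13:-C, 14:+B, 15:+C, 16:-C
Rule 2 (two of three consecutive points beyond the same 2σ limit) is satisfied at point 12.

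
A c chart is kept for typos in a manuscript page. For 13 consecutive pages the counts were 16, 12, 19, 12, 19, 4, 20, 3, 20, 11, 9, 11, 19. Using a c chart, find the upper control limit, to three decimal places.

c̄ = (16 + 12 + 19 + 12 + 19 + 4 + 20 + 3 + 20 + 11 + 9 + 11 + 19) / 13 = 175 / 13 = 13.4615
UCL = c̄ + 3√c̄ = 13.4615 + 3 × √13.4615 = 13.4615 + 3 × 3.6690 = 24.4685

24.469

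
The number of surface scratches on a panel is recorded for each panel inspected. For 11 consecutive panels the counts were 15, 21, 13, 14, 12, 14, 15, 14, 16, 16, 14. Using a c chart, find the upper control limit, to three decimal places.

26.493

c̄ = (15 + 21 + 13 + 14 + 12 + 14 + 15 + 14 + 16 + 16 + 14) / 11 = 164 / 11 = 14.9091
UCL = c̄ + 3√c̄ = 14.9091 + 3 × √14.9091 = 14.9091 + 3 × 3.8612 = 26.4928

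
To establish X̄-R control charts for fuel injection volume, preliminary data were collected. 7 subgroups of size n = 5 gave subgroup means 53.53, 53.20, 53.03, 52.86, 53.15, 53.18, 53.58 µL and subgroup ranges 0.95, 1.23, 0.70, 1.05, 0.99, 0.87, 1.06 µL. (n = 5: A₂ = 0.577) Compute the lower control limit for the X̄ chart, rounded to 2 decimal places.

52.65

X̄̄ = (53.53 + 53.20 + 53.03 + 52.86 + 53.15 + 53.18 + 53.58) / 7 = 372.5300 / 7 = 53.2186
R̄ = (0.95 + 1.23 + 0.70 + 1.05 + 0.99 + 0.87 + 1.06) / 7 = 6.8500 / 7 = 0.9786
LCL = X̄̄ − A₂·R̄ = 53.2186 − 0.577 × 0.9786 = 52.6539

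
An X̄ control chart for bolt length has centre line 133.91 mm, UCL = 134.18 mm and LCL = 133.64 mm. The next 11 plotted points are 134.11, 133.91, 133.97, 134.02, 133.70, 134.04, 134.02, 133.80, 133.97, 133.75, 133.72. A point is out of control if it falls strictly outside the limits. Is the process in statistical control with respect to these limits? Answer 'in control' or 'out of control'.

in control

All 11 points lie within [133.64, 134.18].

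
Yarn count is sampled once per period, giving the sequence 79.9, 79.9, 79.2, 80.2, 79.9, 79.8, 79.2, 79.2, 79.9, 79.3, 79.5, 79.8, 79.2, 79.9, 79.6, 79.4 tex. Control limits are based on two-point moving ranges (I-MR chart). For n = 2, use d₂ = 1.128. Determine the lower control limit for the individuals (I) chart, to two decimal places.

78.50

X̄ = (79.9 + 79.9 + 79.2 + 80.2 + 79.9 + 79.8 + 79.2 + 79.2 + 79.9 + 79.3 + 79.5 + 79.8 + 79.2 + 79.9 + 79.6 + 79.4) / 16 = 79.6188
Moving ranges: 0.0, 0.7, 1.0, 0.3, 0.1, 0.6, 0.0, 0.7, 0.6, 0.2, 0.3, 0.6, 0.7, 0.3, 0.2; M̄R̄ = 6.3000 / 15 = 0.4200
LCL = X̄ − 3·M̄R̄/d₂ = 79.6188 − 3 × 0.4200 / 1.128 = 78.5017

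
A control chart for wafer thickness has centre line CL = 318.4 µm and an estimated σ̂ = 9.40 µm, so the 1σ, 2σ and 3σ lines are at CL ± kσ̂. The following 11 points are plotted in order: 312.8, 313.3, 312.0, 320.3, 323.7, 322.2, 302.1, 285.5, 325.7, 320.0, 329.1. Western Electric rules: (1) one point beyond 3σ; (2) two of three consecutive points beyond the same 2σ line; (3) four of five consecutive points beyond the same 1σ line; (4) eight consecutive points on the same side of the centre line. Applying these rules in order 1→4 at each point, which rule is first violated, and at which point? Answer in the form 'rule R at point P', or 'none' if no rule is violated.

rule 1 at point 8

Zone of each point (C = within 1σ̂, B = 1σ̂–2σ̂, A = 2σ̂–3σ̂, * = beyond 3σ̂; sign = side of CL): 1:-C, 2:-C, 3:-C, 4:+C, 5:+C, 6:+C, 7:-B, 8:-*, 9:+C, 10:+C, 11:+B
Rule 1 (one point beyond the 3σ limits) is satisfied at point 8.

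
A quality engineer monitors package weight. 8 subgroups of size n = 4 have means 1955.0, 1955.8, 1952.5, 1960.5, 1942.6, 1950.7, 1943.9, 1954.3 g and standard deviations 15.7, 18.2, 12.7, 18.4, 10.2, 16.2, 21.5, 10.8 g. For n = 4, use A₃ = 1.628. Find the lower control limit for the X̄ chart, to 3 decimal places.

X̄̄ = (1955.0 + 1955.8 + 1952.5 + 1960.5 + 1942.6 + 1950.7 + 1943.9 + 1954.3) / 8 = 1951.9125
s̄ = (15.7 + 18.2 + 12.7 + 18.4 + 10.2 + 16.2 + 21.5 + 10.8) / 8 = 15.4625
LCL = X̄̄ − A₃·s̄ = 1951.9125 − 1.628 × 15.4625 = 1926.7396

1926.740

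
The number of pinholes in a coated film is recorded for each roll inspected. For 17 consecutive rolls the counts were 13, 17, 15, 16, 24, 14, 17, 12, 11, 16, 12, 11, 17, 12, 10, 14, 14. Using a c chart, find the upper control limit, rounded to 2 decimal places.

25.80

c̄ = (13 + 17 + 15 + 16 + 24 + 14 + 17 + 12 + 11 + 16 + 12 + 11 + 17 + 12 + 10 + 14 + 14) / 17 = 245 / 17 = 14.4118
UCL = c̄ + 3√c̄ = 14.4118 + 3 × √14.4118 = 14.4118 + 3 × 3.7963 = 25.8006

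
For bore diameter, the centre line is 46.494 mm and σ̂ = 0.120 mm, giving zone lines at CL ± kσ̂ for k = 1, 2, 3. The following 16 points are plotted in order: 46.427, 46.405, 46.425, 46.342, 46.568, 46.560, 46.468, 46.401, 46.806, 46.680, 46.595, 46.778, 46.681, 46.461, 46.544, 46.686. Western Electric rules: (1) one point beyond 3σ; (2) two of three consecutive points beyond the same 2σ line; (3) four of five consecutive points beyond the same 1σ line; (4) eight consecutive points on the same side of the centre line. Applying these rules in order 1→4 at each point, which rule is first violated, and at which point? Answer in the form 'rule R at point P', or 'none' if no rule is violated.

rule 3 at point 13

Zone of each point (C = within 1σ̂, B = 1σ̂–2σ̂, A = 2σ̂–3σ̂, * = beyond 3σ̂; sign = side of CL): 1:-C, 2:-C, 3:-C, 4:-B, 5:+C, 6:+C, 7:-C, 8:-C, 9:+A, 10:+B, 11:+C, 12:+A, 13:+B, 14:-C, 15:+C, 16:+B
Rule 3 (four of five consecutive points beyond the same 1σ limit) is satisfied at point 13.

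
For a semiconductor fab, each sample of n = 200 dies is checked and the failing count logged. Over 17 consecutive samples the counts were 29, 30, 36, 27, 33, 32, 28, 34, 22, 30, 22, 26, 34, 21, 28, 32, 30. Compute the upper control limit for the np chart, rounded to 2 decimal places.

p̄ = Σdᵢ / (k·n) = 494 / (17 × 200) = 0.14529
UCL = np̄ + 3·√(np̄(1−p̄)) = 29.0588 + 3 × √(29.0588×0.85471) = 29.0588 + 3 × 4.9836 = 44.0098

44.01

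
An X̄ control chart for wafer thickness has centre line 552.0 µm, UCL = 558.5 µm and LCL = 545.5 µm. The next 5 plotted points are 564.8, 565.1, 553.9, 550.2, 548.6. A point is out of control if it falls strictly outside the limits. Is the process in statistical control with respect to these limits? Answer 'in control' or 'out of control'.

Compare each point to [545.5, 558.5]: sample 1 = 564.8 > UCL; sample 2 = 565.1 > UCL.

out of control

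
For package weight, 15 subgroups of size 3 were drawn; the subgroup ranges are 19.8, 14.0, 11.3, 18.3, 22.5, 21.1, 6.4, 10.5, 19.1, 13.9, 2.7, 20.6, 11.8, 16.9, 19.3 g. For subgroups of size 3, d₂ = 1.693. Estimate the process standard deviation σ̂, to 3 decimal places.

R̄ = (19.8 + 14.0 + 11.3 + 18.3 + 22.5 + 21.1 + 6.4 + 10.5 + 19.1 + 13.9 + 2.7 + 20.6 + 11.8 + 16.9 + 19.3) / 15 = 15.2133
σ̂ = R̄ / d₂ = 15.2133 / 1.693 = 8.9860

8.986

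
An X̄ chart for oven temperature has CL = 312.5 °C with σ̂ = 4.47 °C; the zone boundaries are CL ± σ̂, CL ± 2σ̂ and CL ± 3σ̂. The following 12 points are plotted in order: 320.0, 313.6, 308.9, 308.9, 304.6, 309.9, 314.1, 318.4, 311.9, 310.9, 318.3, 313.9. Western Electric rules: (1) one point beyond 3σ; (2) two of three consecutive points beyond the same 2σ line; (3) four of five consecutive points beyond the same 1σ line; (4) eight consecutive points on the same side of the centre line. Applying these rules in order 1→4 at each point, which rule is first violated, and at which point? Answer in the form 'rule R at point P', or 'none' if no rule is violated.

Zone of each point (C = within 1σ̂, B = 1σ̂–2σ̂, A = 2σ̂–3σ̂, * = beyond 3σ̂; sign = side of CL): 1:+B, 2:+C, 3:-C, 4:-C, 5:-B, 6:-C, 7:+C, 8:+B, 9:-C, 10:-C, 11:+B, 12:+C
No rule fires across all 12 points.

none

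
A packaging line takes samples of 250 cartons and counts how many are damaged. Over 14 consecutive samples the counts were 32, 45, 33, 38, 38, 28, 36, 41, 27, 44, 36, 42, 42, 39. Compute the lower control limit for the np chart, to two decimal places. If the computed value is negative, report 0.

p̄ = Σdᵢ / (k·n) = 521 / (14 × 250) = 0.14886
LCL = np̄ − 3·√(np̄(1−p̄)) = 37.2143 − 3 × 5.6280 = 20.3302

20.33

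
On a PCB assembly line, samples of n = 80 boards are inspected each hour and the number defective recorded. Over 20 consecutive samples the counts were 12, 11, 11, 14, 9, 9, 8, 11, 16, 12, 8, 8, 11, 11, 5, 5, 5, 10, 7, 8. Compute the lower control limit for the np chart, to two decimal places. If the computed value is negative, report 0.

0.85

p̄ = Σdᵢ / (k·n) = 191 / (20 × 80) = 0.11937
LCL = np̄ − 3·√(np̄(1−p̄)) = 9.5500 − 3 × 2.9000 = 0.8500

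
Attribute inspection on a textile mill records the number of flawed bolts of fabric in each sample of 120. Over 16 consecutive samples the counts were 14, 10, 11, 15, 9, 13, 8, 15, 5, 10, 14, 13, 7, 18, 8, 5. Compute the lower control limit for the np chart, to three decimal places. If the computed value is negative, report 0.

1.479

p̄ = Σdᵢ / (k·n) = 175 / (16 × 120) = 0.09115
LCL = np̄ − 3·√(np̄(1−p̄)) = 10.9375 − 3 × 3.1529 = 1.4789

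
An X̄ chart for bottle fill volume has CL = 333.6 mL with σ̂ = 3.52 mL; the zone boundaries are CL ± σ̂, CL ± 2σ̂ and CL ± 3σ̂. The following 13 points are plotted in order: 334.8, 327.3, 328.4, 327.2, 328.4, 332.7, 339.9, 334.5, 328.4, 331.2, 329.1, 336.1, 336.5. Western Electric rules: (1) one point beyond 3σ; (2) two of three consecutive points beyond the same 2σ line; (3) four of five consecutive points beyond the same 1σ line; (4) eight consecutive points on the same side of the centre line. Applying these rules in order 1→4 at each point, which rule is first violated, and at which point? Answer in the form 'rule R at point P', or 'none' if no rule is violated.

Zone of each point (C = within 1σ̂, B = 1σ̂–2σ̂, A = 2σ̂–3σ̂, * = beyond 3σ̂; sign = side of CL): 1:+C, 2:-B, 3:-B, 4:-B, 5:-B, 6:-C, 7:+B, 8:+C, 9:-B, 10:-C, 11:-B, 12:+C, 13:+C
Rule 3 (four of five consecutive points beyond the same 1σ limit) is satisfied at point 5.

rule 3 at point 5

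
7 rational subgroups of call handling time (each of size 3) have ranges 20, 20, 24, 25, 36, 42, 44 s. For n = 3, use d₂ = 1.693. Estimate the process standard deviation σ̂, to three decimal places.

17.804

R̄ = (20 + 20 + 24 + 25 + 36 + 42 + 44) / 7 = 30.1429
σ̂ = R̄ / d₂ = 30.1429 / 1.693 = 17.8044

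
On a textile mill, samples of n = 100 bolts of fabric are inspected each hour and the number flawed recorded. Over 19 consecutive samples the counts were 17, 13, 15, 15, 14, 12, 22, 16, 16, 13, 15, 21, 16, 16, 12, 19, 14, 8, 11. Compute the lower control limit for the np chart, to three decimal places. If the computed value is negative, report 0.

4.288

p̄ = Σdᵢ / (k·n) = 285 / (19 × 100) = 0.15000
LCL = np̄ − 3·√(np̄(1−p̄)) = 15.0000 − 3 × 3.5707 = 4.2879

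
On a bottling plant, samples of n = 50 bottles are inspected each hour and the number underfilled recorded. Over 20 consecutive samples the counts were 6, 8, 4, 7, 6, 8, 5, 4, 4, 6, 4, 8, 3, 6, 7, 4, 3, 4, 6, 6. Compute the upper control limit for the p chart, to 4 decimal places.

0.2412

p̄ = Σdᵢ / (k·n) = 109 / (20 × 50) = 0.10900
UCL = p̄ + 3·√(p̄(1−p̄)/n) = 0.10900 + 3 × √(0.10900×0.89100/50) = 0.10900 + 3 × 0.04407 = 0.24122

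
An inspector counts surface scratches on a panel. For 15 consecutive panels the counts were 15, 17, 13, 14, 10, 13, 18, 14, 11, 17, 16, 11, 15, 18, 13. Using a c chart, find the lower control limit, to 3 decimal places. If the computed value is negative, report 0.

2.976

c̄ = (15 + 17 + 13 + 14 + 10 + 13 + 18 + 14 + 11 + 17 + 16 + 11 + 15 + 18 + 13) / 15 = 215 / 15 = 14.3333
LCL = c̄ − 3√c̄ = 14.3333 − 3 × 3.7859 = 2.9755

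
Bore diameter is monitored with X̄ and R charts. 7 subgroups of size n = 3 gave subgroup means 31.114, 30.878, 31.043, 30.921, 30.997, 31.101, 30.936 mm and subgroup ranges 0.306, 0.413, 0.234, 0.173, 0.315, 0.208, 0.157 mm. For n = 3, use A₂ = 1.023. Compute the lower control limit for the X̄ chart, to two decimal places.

30.73

X̄̄ = (31.114 + 30.878 + 31.043 + 30.921 + 30.997 + 31.101 + 30.936) / 7 = 216.9900 / 7 = 30.9986
R̄ = (0.306 + 0.413 + 0.234 + 0.173 + 0.315 + 0.208 + 0.157) / 7 = 1.8060 / 7 = 0.2580
LCL = X̄̄ − A₂·R̄ = 30.9986 − 1.023 × 0.2580 = 30.7346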